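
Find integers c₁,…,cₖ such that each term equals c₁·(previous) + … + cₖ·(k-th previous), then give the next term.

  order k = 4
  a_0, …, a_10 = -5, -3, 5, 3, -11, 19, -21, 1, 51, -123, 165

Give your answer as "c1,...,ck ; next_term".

-2,-2,0,-1 ; -85

  a_4 = -2·3 + -2·5 + 0·-3 + -1·-5 = -11
  a_5 = -2·-11 + -2·3 + 0·5 + -1·-3 = 19
  a_6 = -2·19 + -2·-11 + 0·3 + -1·5 = -21
  a_7 = -2·-21 + -2·19 + 0·-11 + -1·3 = 1
  a_8 = -2·1 + -2·-21 + 0·19 + -1·-11 = 51
  a_9 = -2·51 + -2·1 + 0·-21 + -1·19 = -123
  a_10 = -2·-123 + -2·51 + 0·1 + -1·-21 = 165
  a_11 = -2·165 + -2·-123 + 0·51 + -1·1 = -85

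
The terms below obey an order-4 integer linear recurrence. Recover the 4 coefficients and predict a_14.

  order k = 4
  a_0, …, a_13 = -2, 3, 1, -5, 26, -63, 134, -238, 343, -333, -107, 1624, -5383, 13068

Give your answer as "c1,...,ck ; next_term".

  a_4 = -2·-5 + 1·1 + 3·3 + -3·-2 = 26
  a_5 = -2·26 + 1·-5 + 3·1 + -3·3 = -63
  a_6 = -2·-63 + 1·26 + 3·-5 + -3·1 = 134
  a_7 = -2·134 + 1·-63 + 3·26 + -3·-5 = -238
  a_8 = -2·-238 + 1·134 + 3·-63 + -3·26 = 343
  a_9 = -2·343 + 1·-238 + 3·134 + -3·-63 = -333
  a_10 = -2·-333 + 1·343 + 3·-238 + -3·134 = -107
  a_11 = -2·-107 + 1·-333 + 3·343 + -3·-238 = 1624
  a_12 = -2·1624 + 1·-107 + 3·-333 + -3·343 = -5383
  a_13 = -2·-5383 + 1·1624 + 3·-107 + -3·-333 = 13068
  a_14 = -2·13068 + 1·-5383 + 3·1624 + -3·-107 = -26326

-2,1,3,-3 ; -26326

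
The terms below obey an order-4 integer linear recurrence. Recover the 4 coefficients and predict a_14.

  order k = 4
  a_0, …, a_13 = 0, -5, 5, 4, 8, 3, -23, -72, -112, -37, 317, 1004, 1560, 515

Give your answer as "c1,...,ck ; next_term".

  a_4 = 2·4 + -2·5 + -2·-5 + -1·0 = 8
  a_5 = 2·8 + -2·4 + -2·5 + -1·-5 = 3
  a_6 = 2·3 + -2·8 + -2·4 + -1·5 = -23
  a_7 = 2·-23 + -2·3 + -2·8 + -1·4 = -72
  a_8 = 2·-72 + -2·-23 + -2·3 + -1·8 = -112
  a_9 = 2·-112 + -2·-72 + -2·-23 + -1·3 = -37
  a_10 = 2·-37 + -2·-112 + -2·-72 + -1·-23 = 317
  a_11 = 2·317 + -2·-37 + -2·-112 + -1·-72 = 1004
  a_12 = 2·1004 + -2·317 + -2·-37 + -1·-112 = 1560
  a_13 = 2·1560 + -2·1004 + -2·317 + -1·-37 = 515
  a_14 = 2·515 + -2·1560 + -2·1004 + -1·317 = -4415

2,-2,-2,-1 ; -4415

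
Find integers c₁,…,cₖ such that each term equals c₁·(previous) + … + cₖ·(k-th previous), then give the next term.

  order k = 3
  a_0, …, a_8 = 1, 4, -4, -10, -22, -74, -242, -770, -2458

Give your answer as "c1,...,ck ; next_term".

  a_3 = 3·-4 + 0·4 + 2·1 = -10
  a_4 = 3·-10 + 0·-4 + 2·4 = -22
  a_5 = 3·-22 + 0·-10 + 2·-4 = -74
  a_6 = 3·-74 + 0·-22 + 2·-10 = -242
  a_7 = 3·-242 + 0·-74 + 2·-22 = -770
  a_8 = 3·-770 + 0·-242 + 2·-74 = -2458
  a_9 = 3·-2458 + 0·-770 + 2·-242 = -7858

3,0,2 ; -7858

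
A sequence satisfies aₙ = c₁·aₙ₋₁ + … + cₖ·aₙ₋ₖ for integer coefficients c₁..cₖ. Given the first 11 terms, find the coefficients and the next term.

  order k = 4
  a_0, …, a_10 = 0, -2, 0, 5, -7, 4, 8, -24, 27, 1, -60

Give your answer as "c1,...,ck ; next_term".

-1,-1,1,-1 ; 110

  a_4 = -1·5 + -1·0 + 1·-2 + -1·0 = -7
  a_5 = -1·-7 + -1·5 + 1·0 + -1·-2 = 4
  a_6 = -1·4 + -1·-7 + 1·5 + -1·0 = 8
  a_7 = -1·8 + -1·4 + 1·-7 + -1·5 = -24
  a_8 = -1·-24 + -1·8 + 1·4 + -1·-7 = 27
  a_9 = -1·27 + -1·-24 + 1·8 + -1·4 = 1
  a_10 = -1·1 + -1·27 + 1·-24 + -1·8 = -60
  a_11 = -1·-60 + -1·1 + 1·27 + -1·-24 = 110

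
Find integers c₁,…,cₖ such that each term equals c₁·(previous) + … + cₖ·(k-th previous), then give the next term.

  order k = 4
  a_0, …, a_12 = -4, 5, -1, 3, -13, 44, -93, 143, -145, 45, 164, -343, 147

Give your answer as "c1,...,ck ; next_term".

-3,-3,1,3 ; 887

  a_4 = -3·3 + -3·-1 + 1·5 + 3·-4 = -13
  a_5 = -3·-13 + -3·3 + 1·-1 + 3·5 = 44
  a_6 = -3·44 + -3·-13 + 1·3 + 3·-1 = -93
  a_7 = -3·-93 + -3·44 + 1·-13 + 3·3 = 143
  a_8 = -3·143 + -3·-93 + 1·44 + 3·-13 = -145
  a_9 = -3·-145 + -3·143 + 1·-93 + 3·44 = 45
  a_10 = -3·45 + -3·-145 + 1·143 + 3·-93 = 164
  a_11 = -3·164 + -3·45 + 1·-145 + 3·143 = -343
  a_12 = -3·-343 + -3·164 + 1·45 + 3·-145 = 147
  a_13 = -3·147 + -3·-343 + 1·164 + 3·45 = 887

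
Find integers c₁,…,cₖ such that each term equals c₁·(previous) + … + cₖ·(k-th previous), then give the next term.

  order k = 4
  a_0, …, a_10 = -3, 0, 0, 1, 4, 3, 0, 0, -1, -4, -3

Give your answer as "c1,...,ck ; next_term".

1,-1,1,-1 ; 0

  a_4 = 1·1 + -1·0 + 1·0 + -1·-3 = 4
  a_5 = 1·4 + -1·1 + 1·0 + -1·0 = 3
  a_6 = 1·3 + -1·4 + 1·1 + -1·0 = 0
  a_7 = 1·0 + -1·3 + 1·4 + -1·1 = 0
  a_8 = 1·0 + -1·0 + 1·3 + -1·4 = -1
  a_9 = 1·-1 + -1·0 + 1·0 + -1·3 = -4
  a_10 = 1·-4 + -1·-1 + 1·0 + -1·0 = -3
  a_11 = 1·-3 + -1·-4 + 1·-1 + -1·0 = 0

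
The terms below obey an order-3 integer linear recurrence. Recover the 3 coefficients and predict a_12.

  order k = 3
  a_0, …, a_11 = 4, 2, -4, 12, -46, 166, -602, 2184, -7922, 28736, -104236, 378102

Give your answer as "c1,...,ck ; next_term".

-3,2,-1 ; -1371514

  a_3 = -3·-4 + 2·2 + -1·4 = 12
  a_4 = -3·12 + 2·-4 + -1·2 = -46
  a_5 = -3·-46 + 2·12 + -1·-4 = 166
  a_6 = -3·166 + 2·-46 + -1·12 = -602
  a_7 = -3·-602 + 2·166 + -1·-46 = 2184
  a_8 = -3·2184 + 2·-602 + -1·166 = -7922
  a_9 = -3·-7922 + 2·2184 + -1·-602 = 28736
  a_10 = -3·28736 + 2·-7922 + -1·2184 = -104236
  a_11 = -3·-104236 + 2·28736 + -1·-7922 = 378102
  a_12 = -3·378102 + 2·-104236 + -1·28736 = -1371514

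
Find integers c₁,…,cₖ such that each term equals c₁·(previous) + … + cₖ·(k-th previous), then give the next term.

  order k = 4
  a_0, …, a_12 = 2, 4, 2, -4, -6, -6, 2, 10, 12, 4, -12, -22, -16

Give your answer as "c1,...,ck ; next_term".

0,0,-1,-1 ; 8

  a_4 = 0·-4 + 0·2 + -1·4 + -1·2 = -6
  a_5 = 0·-6 + 0·-4 + -1·2 + -1·4 = -6
  a_6 = 0·-6 + 0·-6 + -1·-4 + -1·2 = 2
  a_7 = 0·2 + 0·-6 + -1·-6 + -1·-4 = 10
  a_8 = 0·10 + 0·2 + -1·-6 + -1·-6 = 12
  a_9 = 0·12 + 0·10 + -1·2 + -1·-6 = 4
  a_10 = 0·4 + 0·12 + -1·10 + -1·2 = -12
  a_11 = 0·-12 + 0·4 + -1·12 + -1·10 = -22
  a_12 = 0·-22 + 0·-12 + -1·4 + -1·12 = -16
  a_13 = 0·-16 + 0·-22 + -1·-12 + -1·4 = 8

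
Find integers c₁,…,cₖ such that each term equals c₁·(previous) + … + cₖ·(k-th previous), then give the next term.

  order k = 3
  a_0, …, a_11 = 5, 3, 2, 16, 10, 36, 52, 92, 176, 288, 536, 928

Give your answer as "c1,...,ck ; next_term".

  a_3 = 0·2 + 2·3 + 2·5 = 16
  a_4 = 0·16 + 2·2 + 2·3 = 10
  a_5 = 0·10 + 2·16 + 2·2 = 36
  a_6 = 0·36 + 2·10 + 2·16 = 52
  a_7 = 0·52 + 2·36 + 2·10 = 92
  a_8 = 0·92 + 2·52 + 2·36 = 176
  a_9 = 0·176 + 2·92 + 2·52 = 288
  a_10 = 0·288 + 2·176 + 2·92 = 536
  a_11 = 0·536 + 2·288 + 2·176 = 928
  a_12 = 0·928 + 2·536 + 2·288 = 1648

0,2,2 ; 1648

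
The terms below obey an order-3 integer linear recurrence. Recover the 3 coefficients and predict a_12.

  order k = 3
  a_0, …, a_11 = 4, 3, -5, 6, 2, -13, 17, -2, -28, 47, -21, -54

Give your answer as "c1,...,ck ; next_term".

  a_3 = -1·-5 + -1·3 + 1·4 = 6
  a_4 = -1·6 + -1·-5 + 1·3 = 2
  a_5 = -1·2 + -1·6 + 1·-5 = -13
  a_6 = -1·-13 + -1·2 + 1·6 = 17
  a_7 = -1·17 + -1·-13 + 1·2 = -2
  a_8 = -1·-2 + -1·17 + 1·-13 = -28
  a_9 = -1·-28 + -1·-2 + 1·17 = 47
  a_10 = -1·47 + -1·-28 + 1·-2 = -21
  a_11 = -1·-21 + -1·47 + 1·-28 = -54
  a_12 = -1·-54 + -1·-21 + 1·47 = 122

-1,-1,1 ; 122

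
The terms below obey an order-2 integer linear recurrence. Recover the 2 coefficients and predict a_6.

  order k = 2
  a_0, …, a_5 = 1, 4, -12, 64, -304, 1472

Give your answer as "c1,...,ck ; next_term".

  a_2 = -4·4 + 4·1 = -12
  a_3 = -4·-12 + 4·4 = 64
  a_4 = -4·64 + 4·-12 = -304
  a_5 = -4·-304 + 4·64 = 1472
  a_6 = -4·1472 + 4·-304 = -7104

-4,4 ; -7104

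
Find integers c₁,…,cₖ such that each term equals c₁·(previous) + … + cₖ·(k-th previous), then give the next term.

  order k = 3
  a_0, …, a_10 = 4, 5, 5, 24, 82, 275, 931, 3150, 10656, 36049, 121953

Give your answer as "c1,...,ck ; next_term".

  a_3 = 3·5 + 1·5 + 1·4 = 24
  a_4 = 3·24 + 1·5 + 1·5 = 82
  a_5 = 3·82 + 1·24 + 1·5 = 275
  a_6 = 3·275 + 1·82 + 1·24 = 931
  a_7 = 3·931 + 1·275 + 1·82 = 3150
  a_8 = 3·3150 + 1·931 + 1·275 = 10656
  a_9 = 3·10656 + 1·3150 + 1·931 = 36049
  a_10 = 3·36049 + 1·10656 + 1·3150 = 121953
  a_11 = 3·121953 + 1·36049 + 1·10656 = 412564

3,1,1 ; 412564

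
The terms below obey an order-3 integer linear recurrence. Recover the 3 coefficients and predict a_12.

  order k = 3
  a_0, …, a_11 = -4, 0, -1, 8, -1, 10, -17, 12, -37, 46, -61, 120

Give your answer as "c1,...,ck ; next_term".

  a_3 = 0·-1 + 1·0 + -2·-4 = 8
  a_4 = 0·8 + 1·-1 + -2·0 = -1
  a_5 = 0·-1 + 1·8 + -2·-1 = 10
  a_6 = 0·10 + 1·-1 + -2·8 = -17
  a_7 = 0·-17 + 1·10 + -2·-1 = 12
  a_8 = 0·12 + 1·-17 + -2·10 = -37
  a_9 = 0·-37 + 1·12 + -2·-17 = 46
  a_10 = 0·46 + 1·-37 + -2·12 = -61
  a_11 = 0·-61 + 1·46 + -2·-37 = 120
  a_12 = 0·120 + 1·-61 + -2·46 = -153

0,1,-2 ; -153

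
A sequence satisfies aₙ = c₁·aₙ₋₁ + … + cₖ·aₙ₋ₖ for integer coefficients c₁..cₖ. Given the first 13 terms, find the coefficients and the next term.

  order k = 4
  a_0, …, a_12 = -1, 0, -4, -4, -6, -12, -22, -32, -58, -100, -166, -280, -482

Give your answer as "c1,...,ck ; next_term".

  a_4 = 0·-4 + 1·-4 + 2·0 + 2·-1 = -6
  a_5 = 0·-6 + 1·-4 + 2·-4 + 2·0 = -12
  a_6 = 0·-12 + 1·-6 + 2·-4 + 2·-4 = -22
  a_7 = 0·-22 + 1·-12 + 2·-6 + 2·-4 = -32
  a_8 = 0·-32 + 1·-22 + 2·-12 + 2·-6 = -58
  a_9 = 0·-58 + 1·-32 + 2·-22 + 2·-12 = -100
  a_10 = 0·-100 + 1·-58 + 2·-32 + 2·-22 = -166
  a_11 = 0·-166 + 1·-100 + 2·-58 + 2·-32 = -280
  a_12 = 0·-280 + 1·-166 + 2·-100 + 2·-58 = -482
  a_13 = 0·-482 + 1·-280 + 2·-166 + 2·-100 = -812

0,1,2,2 ; -812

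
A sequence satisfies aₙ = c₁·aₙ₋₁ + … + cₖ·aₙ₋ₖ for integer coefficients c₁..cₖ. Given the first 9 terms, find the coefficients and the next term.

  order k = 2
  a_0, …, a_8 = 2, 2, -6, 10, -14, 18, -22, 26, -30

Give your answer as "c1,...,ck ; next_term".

  a_2 = -2·2 + -1·2 = -6
  a_3 = -2·-6 + -1·2 = 10
  a_4 = -2·10 + -1·-6 = -14
  a_5 = -2·-14 + -1·10 = 18
  a_6 = -2·18 + -1·-14 = -22
  a_7 = -2·-22 + -1·18 = 26
  a_8 = -2·26 + -1·-22 = -30
  a_9 = -2·-30 + -1·26 = 34

-2,-1 ; 34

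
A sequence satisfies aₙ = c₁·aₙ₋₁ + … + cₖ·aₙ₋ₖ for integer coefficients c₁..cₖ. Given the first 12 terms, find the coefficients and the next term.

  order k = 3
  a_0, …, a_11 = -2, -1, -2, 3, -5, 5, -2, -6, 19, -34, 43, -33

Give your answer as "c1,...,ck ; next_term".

-2,-1,1 ; -11

  a_3 = -2·-2 + -1·-1 + 1·-2 = 3
  a_4 = -2·3 + -1·-2 + 1·-1 = -5
  a_5 = -2·-5 + -1·3 + 1·-2 = 5
  a_6 = -2·5 + -1·-5 + 1·3 = -2
  a_7 = -2·-2 + -1·5 + 1·-5 = -6
  a_8 = -2·-6 + -1·-2 + 1·5 = 19
  a_9 = -2·19 + -1·-6 + 1·-2 = -34
  a_10 = -2·-34 + -1·19 + 1·-6 = 43
  a_11 = -2·43 + -1·-34 + 1·19 = -33
  a_12 = -2·-33 + -1·43 + 1·-34 = -11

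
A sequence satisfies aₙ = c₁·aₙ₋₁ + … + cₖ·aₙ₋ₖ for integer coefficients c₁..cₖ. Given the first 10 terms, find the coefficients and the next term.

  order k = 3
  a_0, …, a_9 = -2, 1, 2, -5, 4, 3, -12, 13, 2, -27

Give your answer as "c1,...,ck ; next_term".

  a_3 = -1·2 + -1·1 + 1·-2 = -5
  a_4 = -1·-5 + -1·2 + 1·1 = 4
  a_5 = -1·4 + -1·-5 + 1·2 = 3
  a_6 = -1·3 + -1·4 + 1·-5 = -12
  a_7 = -1·-12 + -1·3 + 1·4 = 13
  a_8 = -1·13 + -1·-12 + 1·3 = 2
  a_9 = -1·2 + -1·13 + 1·-12 = -27
  a_10 = -1·-27 + -1·2 + 1·13 = 38

-1,-1,1 ; 38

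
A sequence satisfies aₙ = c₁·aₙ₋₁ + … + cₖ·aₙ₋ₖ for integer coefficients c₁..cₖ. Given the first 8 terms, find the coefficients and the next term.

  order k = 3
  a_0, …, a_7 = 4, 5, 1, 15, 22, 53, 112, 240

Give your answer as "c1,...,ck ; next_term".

  a_3 = 1·1 + 2·5 + 1·4 = 15
  a_4 = 1·15 + 2·1 + 1·5 = 22
  a_5 = 1·22 + 2·15 + 1·1 = 53
  a_6 = 1·53 + 2·22 + 1·15 = 112
  a_7 = 1·112 + 2·53 + 1·22 = 240
  a_8 = 1·240 + 2·112 + 1·53 = 517

1,2,1 ; 517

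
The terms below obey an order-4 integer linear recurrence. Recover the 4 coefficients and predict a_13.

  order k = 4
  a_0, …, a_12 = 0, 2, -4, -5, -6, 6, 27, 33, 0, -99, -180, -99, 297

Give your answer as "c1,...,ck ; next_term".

  a_4 = 0·-5 + 0·-4 + -3·2 + -3·0 = -6
  a_5 = 0·-6 + 0·-5 + -3·-4 + -3·2 = 6
  a_6 = 0·6 + 0·-6 + -3·-5 + -3·-4 = 27
  a_7 = 0·27 + 0·6 + -3·-6 + -3·-5 = 33
  a_8 = 0·33 + 0·27 + -3·6 + -3·-6 = 0
  a_9 = 0·0 + 0·33 + -3·27 + -3·6 = -99
  a_10 = 0·-99 + 0·0 + -3·33 + -3·27 = -180
  a_11 = 0·-180 + 0·-99 + -3·0 + -3·33 = -99
  a_12 = 0·-99 + 0·-180 + -3·-99 + -3·0 = 297
  a_13 = 0·297 + 0·-99 + -3·-180 + -3·-99 = 837

0,0,-3,-3 ; 837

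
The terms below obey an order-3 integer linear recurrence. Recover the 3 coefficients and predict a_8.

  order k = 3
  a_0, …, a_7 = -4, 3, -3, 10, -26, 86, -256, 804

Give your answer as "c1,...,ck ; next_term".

  a_3 = -2·-3 + 4·3 + 2·-4 = 10
  a_4 = -2·10 + 4·-3 + 2·3 = -26
  a_5 = -2·-26 + 4·10 + 2·-3 = 86
  a_6 = -2·86 + 4·-26 + 2·10 = -256
  a_7 = -2·-256 + 4·86 + 2·-26 = 804
  a_8 = -2·804 + 4·-256 + 2·86 = -2460

-2,4,2 ; -2460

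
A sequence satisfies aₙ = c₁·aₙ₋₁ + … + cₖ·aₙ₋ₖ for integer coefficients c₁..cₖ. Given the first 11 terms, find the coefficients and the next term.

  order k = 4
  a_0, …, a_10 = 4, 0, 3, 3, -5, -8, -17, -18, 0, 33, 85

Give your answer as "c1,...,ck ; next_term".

  a_4 = 1·3 + 0·3 + -1·0 + -2·4 = -5
  a_5 = 1·-5 + 0·3 + -1·3 + -2·0 = -8
  a_6 = 1·-8 + 0·-5 + -1·3 + -2·3 = -17
  a_7 = 1·-17 + 0·-8 + -1·-5 + -2·3 = -18
  a_8 = 1·-18 + 0·-17 + -1·-8 + -2·-5 = 0
  a_9 = 1·0 + 0·-18 + -1·-17 + -2·-8 = 33
  a_10 = 1·33 + 0·0 + -1·-18 + -2·-17 = 85
  a_11 = 1·85 + 0·33 + -1·0 + -2·-18 = 121

1,0,-1,-2 ; 121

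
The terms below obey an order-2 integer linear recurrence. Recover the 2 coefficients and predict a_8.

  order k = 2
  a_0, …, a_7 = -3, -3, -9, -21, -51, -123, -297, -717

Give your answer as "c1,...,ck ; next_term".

2,1 ; -1731

  a_2 = 2·-3 + 1·-3 = -9
  a_3 = 2·-9 + 1·-3 = -21
  a_4 = 2·-21 + 1·-9 = -51
  a_5 = 2·-51 + 1·-21 = -123
  a_6 = 2·-123 + 1·-51 = -297
  a_7 = 2·-297 + 1·-123 = -717
  a_8 = 2·-717 + 1·-297 = -1731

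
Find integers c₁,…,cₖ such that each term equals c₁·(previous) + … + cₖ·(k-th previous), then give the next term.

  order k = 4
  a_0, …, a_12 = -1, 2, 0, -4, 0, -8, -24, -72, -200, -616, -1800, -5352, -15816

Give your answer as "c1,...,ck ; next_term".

  a_4 = 1·-4 + 4·0 + 4·2 + 4·-1 = 0
  a_5 = 1·0 + 4·-4 + 4·0 + 4·2 = -8
  a_6 = 1·-8 + 4·0 + 4·-4 + 4·0 = -24
  a_7 = 1·-24 + 4·-8 + 4·0 + 4·-4 = -72
  a_8 = 1·-72 + 4·-24 + 4·-8 + 4·0 = -200
  a_9 = 1·-200 + 4·-72 + 4·-24 + 4·-8 = -616
  a_10 = 1·-616 + 4·-200 + 4·-72 + 4·-24 = -1800
  a_11 = 1·-1800 + 4·-616 + 4·-200 + 4·-72 = -5352
  a_12 = 1·-5352 + 4·-1800 + 4·-616 + 4·-200 = -15816
  a_13 = 1·-15816 + 4·-5352 + 4·-1800 + 4·-616 = -46888

1,4,4,4 ; -46888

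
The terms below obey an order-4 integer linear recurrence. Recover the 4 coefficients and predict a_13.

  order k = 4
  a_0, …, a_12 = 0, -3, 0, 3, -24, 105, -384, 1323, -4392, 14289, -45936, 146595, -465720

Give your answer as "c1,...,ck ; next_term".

  a_4 = -4·3 + -1·0 + 4·-3 + -4·0 = -24
  a_5 = -4·-24 + -1·3 + 4·0 + -4·-3 = 105
  a_6 = -4·105 + -1·-24 + 4·3 + -4·0 = -384
  a_7 = -4·-384 + -1·105 + 4·-24 + -4·3 = 1323
  a_8 = -4·1323 + -1·-384 + 4·105 + -4·-24 = -4392
  a_9 = -4·-4392 + -1·1323 + 4·-384 + -4·105 = 14289
  a_10 = -4·14289 + -1·-4392 + 4·1323 + -4·-384 = -45936
  a_11 = -4·-45936 + -1·14289 + 4·-4392 + -4·1323 = 146595
  a_12 = -4·146595 + -1·-45936 + 4·14289 + -4·-4392 = -465720
  a_13 = -4·-465720 + -1·146595 + 4·-45936 + -4·14289 = 1475385

-4,-1,4,-4 ; 1475385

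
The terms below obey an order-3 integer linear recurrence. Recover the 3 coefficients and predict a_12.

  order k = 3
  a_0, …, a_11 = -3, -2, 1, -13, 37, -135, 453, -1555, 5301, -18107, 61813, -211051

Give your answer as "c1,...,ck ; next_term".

-3,2,2 ; 720565

  a_3 = -3·1 + 2·-2 + 2·-3 = -13
  a_4 = -3·-13 + 2·1 + 2·-2 = 37
  a_5 = -3·37 + 2·-13 + 2·1 = -135
  a_6 = -3·-135 + 2·37 + 2·-13 = 453
  a_7 = -3·453 + 2·-135 + 2·37 = -1555
  a_8 = -3·-1555 + 2·453 + 2·-135 = 5301
  a_9 = -3·5301 + 2·-1555 + 2·453 = -18107
  a_10 = -3·-18107 + 2·5301 + 2·-1555 = 61813
  a_11 = -3·61813 + 2·-18107 + 2·5301 = -211051
  a_12 = -3·-211051 + 2·61813 + 2·-18107 = 720565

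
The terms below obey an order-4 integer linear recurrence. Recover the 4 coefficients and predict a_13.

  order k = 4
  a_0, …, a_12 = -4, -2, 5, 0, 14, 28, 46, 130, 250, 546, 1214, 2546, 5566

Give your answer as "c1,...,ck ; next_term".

  a_4 = 1·0 + 2·5 + 2·-2 + -2·-4 = 14
  a_5 = 1·14 + 2·0 + 2·5 + -2·-2 = 28
  a_6 = 1·28 + 2·14 + 2·0 + -2·5 = 46
  a_7 = 1·46 + 2·28 + 2·14 + -2·0 = 130
  a_8 = 1·130 + 2·46 + 2·28 + -2·14 = 250
  a_9 = 1·250 + 2·130 + 2·46 + -2·28 = 546
  a_10 = 1·546 + 2·250 + 2·130 + -2·46 = 1214
  a_11 = 1·1214 + 2·546 + 2·250 + -2·130 = 2546
  a_12 = 1·2546 + 2·1214 + 2·546 + -2·250 = 5566
  a_13 = 1·5566 + 2·2546 + 2·1214 + -2·546 = 11994

1,2,2,-2 ; 11994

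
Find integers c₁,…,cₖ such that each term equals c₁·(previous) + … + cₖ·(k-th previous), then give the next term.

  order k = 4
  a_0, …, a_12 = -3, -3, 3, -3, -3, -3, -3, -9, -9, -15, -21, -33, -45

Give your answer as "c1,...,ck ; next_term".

  a_4 = 0·-3 + 1·3 + 1·-3 + 1·-3 = -3
  a_5 = 0·-3 + 1·-3 + 1·3 + 1·-3 = -3
  a_6 = 0·-3 + 1·-3 + 1·-3 + 1·3 = -3
  a_7 = 0·-3 + 1·-3 + 1·-3 + 1·-3 = -9
  a_8 = 0·-9 + 1·-3 + 1·-3 + 1·-3 = -9
  a_9 = 0·-9 + 1·-9 + 1·-3 + 1·-3 = -15
  a_10 = 0·-15 + 1·-9 + 1·-9 + 1·-3 = -21
  a_11 = 0·-21 + 1·-15 + 1·-9 + 1·-9 = -33
  a_12 = 0·-33 + 1·-21 + 1·-15 + 1·-9 = -45
  a_13 = 0·-45 + 1·-33 + 1·-21 + 1·-15 = -69

0,1,1,1 ; -69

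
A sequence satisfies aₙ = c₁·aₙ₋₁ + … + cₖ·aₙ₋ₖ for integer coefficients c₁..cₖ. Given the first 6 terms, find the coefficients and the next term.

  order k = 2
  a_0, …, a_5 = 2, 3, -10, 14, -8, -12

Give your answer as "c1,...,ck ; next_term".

-2,-2 ; 40

  a_2 = -2·3 + -2·2 = -10
  a_3 = -2·-10 + -2·3 = 14
  a_4 = -2·14 + -2·-10 = -8
  a_5 = -2·-8 + -2·14 = -12
  a_6 = -2·-12 + -2·-8 = 40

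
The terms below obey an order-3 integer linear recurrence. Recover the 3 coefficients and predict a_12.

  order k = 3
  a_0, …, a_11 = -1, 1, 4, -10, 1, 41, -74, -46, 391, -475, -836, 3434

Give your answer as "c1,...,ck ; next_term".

-1,-3,3 ; -2351

  a_3 = -1·4 + -3·1 + 3·-1 = -10
  a_4 = -1·-10 + -3·4 + 3·1 = 1
  a_5 = -1·1 + -3·-10 + 3·4 = 41
  a_6 = -1·41 + -3·1 + 3·-10 = -74
  a_7 = -1·-74 + -3·41 + 3·1 = -46
  a_8 = -1·-46 + -3·-74 + 3·41 = 391
  a_9 = -1·391 + -3·-46 + 3·-74 = -475
  a_10 = -1·-475 + -3·391 + 3·-46 = -836
  a_11 = -1·-836 + -3·-475 + 3·391 = 3434
  a_12 = -1·3434 + -3·-836 + 3·-475 = -2351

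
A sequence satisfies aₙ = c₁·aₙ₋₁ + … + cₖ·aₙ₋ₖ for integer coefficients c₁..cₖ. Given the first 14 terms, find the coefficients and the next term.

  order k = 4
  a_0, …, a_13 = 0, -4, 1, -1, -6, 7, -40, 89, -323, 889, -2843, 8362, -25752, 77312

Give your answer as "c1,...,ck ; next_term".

-2,4,3,1 ; -235389

  a_4 = -2·-1 + 4·1 + 3·-4 + 1·0 = -6
  a_5 = -2·-6 + 4·-1 + 3·1 + 1·-4 = 7
  a_6 = -2·7 + 4·-6 + 3·-1 + 1·1 = -40
  a_7 = -2·-40 + 4·7 + 3·-6 + 1·-1 = 89
  a_8 = -2·89 + 4·-40 + 3·7 + 1·-6 = -323
  a_9 = -2·-323 + 4·89 + 3·-40 + 1·7 = 889
  a_10 = -2·889 + 4·-323 + 3·89 + 1·-40 = -2843
  a_11 = -2·-2843 + 4·889 + 3·-323 + 1·89 = 8362
  a_12 = -2·8362 + 4·-2843 + 3·889 + 1·-323 = -25752
  a_13 = -2·-25752 + 4·8362 + 3·-2843 + 1·889 = 77312
  a_14 = -2·77312 + 4·-25752 + 3·8362 + 1·-2843 = -235389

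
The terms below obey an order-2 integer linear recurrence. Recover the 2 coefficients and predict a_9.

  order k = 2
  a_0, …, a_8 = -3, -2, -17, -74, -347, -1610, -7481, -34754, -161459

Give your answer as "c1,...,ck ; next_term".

  a_2 = 4·-2 + 3·-3 = -17
  a_3 = 4·-17 + 3·-2 = -74
  a_4 = 4·-74 + 3·-17 = -347
  a_5 = 4·-347 + 3·-74 = -1610
  a_6 = 4·-1610 + 3·-347 = -7481
  a_7 = 4·-7481 + 3·-1610 = -34754
  a_8 = 4·-34754 + 3·-7481 = -161459
  a_9 = 4·-161459 + 3·-34754 = -750098

4,3 ; -750098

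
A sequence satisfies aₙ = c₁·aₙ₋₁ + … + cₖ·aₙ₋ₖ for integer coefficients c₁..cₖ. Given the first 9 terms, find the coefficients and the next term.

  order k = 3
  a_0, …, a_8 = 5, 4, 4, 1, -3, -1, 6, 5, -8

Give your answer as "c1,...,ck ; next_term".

  a_3 = 1·4 + -2·4 + 1·5 = 1
  a_4 = 1·1 + -2·4 + 1·4 = -3
  a_5 = 1·-3 + -2·1 + 1·4 = -1
  a_6 = 1·-1 + -2·-3 + 1·1 = 6
  a_7 = 1·6 + -2·-1 + 1·-3 = 5
  a_8 = 1·5 + -2·6 + 1·-1 = -8
  a_9 = 1·-8 + -2·5 + 1·6 = -12

1,-2,1 ; -12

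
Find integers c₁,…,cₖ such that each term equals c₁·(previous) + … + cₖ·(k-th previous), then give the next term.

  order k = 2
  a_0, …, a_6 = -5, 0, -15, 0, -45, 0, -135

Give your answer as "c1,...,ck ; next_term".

0,3 ; 0

  a_2 = 0·0 + 3·-5 = -15
  a_3 = 0·-15 + 3·0 = 0
  a_4 = 0·0 + 3·-15 = -45
  a_5 = 0·-45 + 3·0 = 0
  a_6 = 0·0 + 3·-45 = -135
  a_7 = 0·-135 + 3·0 = 0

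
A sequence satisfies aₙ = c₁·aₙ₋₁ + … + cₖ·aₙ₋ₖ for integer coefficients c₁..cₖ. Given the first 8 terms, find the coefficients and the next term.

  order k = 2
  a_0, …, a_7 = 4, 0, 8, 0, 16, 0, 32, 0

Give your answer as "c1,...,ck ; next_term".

0,2 ; 64

  a_2 = 0·0 + 2·4 = 8
  a_3 = 0·8 + 2·0 = 0
  a_4 = 0·0 + 2·8 = 16
  a_5 = 0·16 + 2·0 = 0
  a_6 = 0·0 + 2·16 = 32
  a_7 = 0·32 + 2·0 = 0
  a_8 = 0·0 + 2·32 = 64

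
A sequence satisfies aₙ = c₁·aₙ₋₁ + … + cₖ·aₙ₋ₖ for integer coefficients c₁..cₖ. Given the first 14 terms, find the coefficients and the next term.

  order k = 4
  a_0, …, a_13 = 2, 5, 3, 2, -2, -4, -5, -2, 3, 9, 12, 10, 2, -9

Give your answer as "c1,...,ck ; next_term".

  a_4 = 2·2 + -1·3 + -1·5 + 1·2 = -2
  a_5 = 2·-2 + -1·2 + -1·3 + 1·5 = -4
  a_6 = 2·-4 + -1·-2 + -1·2 + 1·3 = -5
  a_7 = 2·-5 + -1·-4 + -1·-2 + 1·2 = -2
  a_8 = 2·-2 + -1·-5 + -1·-4 + 1·-2 = 3
  a_9 = 2·3 + -1·-2 + -1·-5 + 1·-4 = 9
  a_10 = 2·9 + -1·3 + -1·-2 + 1·-5 = 12
  a_11 = 2·12 + -1·9 + -1·3 + 1·-2 = 10
  a_12 = 2·10 + -1·12 + -1·9 + 1·3 = 2
  a_13 = 2·2 + -1·10 + -1·12 + 1·9 = -9
  a_14 = 2·-9 + -1·2 + -1·10 + 1·12 = -18

2,-1,-1,1 ; -18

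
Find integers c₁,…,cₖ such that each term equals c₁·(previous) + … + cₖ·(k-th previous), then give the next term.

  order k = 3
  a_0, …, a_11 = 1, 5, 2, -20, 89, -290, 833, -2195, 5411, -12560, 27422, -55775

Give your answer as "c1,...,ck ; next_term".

  a_3 = -4·2 + -3·5 + 3·1 = -20
  a_4 = -4·-20 + -3·2 + 3·5 = 89
  a_5 = -4·89 + -3·-20 + 3·2 = -290
  a_6 = -4·-290 + -3·89 + 3·-20 = 833
  a_7 = -4·833 + -3·-290 + 3·89 = -2195
  a_8 = -4·-2195 + -3·833 + 3·-290 = 5411
  a_9 = -4·5411 + -3·-2195 + 3·833 = -12560
  a_10 = -4·-12560 + -3·5411 + 3·-2195 = 27422
  a_11 = -4·27422 + -3·-12560 + 3·5411 = -55775
  a_12 = -4·-55775 + -3·27422 + 3·-12560 = 103154

-4,-3,3 ; 103154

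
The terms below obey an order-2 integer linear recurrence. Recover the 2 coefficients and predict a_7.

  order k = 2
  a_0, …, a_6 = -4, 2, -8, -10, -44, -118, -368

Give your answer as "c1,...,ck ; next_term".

  a_2 = 2·2 + 3·-4 = -8
  a_3 = 2·-8 + 3·2 = -10
  a_4 = 2·-10 + 3·-8 = -44
  a_5 = 2·-44 + 3·-10 = -118
  a_6 = 2·-118 + 3·-44 = -368
  a_7 = 2·-368 + 3·-118 = -1090

2,3 ; -1090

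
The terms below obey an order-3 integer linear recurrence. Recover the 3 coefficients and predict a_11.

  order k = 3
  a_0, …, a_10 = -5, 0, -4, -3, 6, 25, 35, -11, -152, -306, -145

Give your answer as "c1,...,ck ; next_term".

  a_3 = 2·-4 + -3·0 + -1·-5 = -3
  a_4 = 2·-3 + -3·-4 + -1·0 = 6
  a_5 = 2·6 + -3·-3 + -1·-4 = 25
  a_6 = 2·25 + -3·6 + -1·-3 = 35
  a_7 = 2·35 + -3·25 + -1·6 = -11
  a_8 = 2·-11 + -3·35 + -1·25 = -152
  a_9 = 2·-152 + -3·-11 + -1·35 = -306
  a_10 = 2·-306 + -3·-152 + -1·-11 = -145
  a_11 = 2·-145 + -3·-306 + -1·-152 = 780

2,-3,-1 ; 780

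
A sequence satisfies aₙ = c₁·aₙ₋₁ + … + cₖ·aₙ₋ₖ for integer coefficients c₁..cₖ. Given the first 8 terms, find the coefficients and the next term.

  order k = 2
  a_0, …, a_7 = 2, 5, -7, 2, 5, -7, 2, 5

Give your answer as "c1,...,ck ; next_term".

-1,-1 ; -7

  a_2 = -1·5 + -1·2 = -7
  a_3 = -1·-7 + -1·5 = 2
  a_4 = -1·2 + -1·-7 = 5
  a_5 = -1·5 + -1·2 = -7
  a_6 = -1·-7 + -1·5 = 2
  a_7 = -1·2 + -1·-7 = 5
  a_8 = -1·5 + -1·2 = -7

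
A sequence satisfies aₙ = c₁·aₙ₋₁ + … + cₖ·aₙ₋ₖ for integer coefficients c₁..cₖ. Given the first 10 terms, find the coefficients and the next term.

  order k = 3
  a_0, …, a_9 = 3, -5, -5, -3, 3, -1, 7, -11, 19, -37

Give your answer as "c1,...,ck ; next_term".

  a_3 = -1·-5 + 1·-5 + -1·3 = -3
  a_4 = -1·-3 + 1·-5 + -1·-5 = 3
  a_5 = -1·3 + 1·-3 + -1·-5 = -1
  a_6 = -1·-1 + 1·3 + -1·-3 = 7
  a_7 = -1·7 + 1·-1 + -1·3 = -11
  a_8 = -1·-11 + 1·7 + -1·-1 = 19
  a_9 = -1·19 + 1·-11 + -1·7 = -37
  a_10 = -1·-37 + 1·19 + -1·-11 = 67

-1,1,-1 ; 67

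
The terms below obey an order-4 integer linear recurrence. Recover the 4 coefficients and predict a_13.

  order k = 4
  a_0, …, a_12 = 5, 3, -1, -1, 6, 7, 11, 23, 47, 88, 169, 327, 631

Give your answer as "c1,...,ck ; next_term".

1,1,1,1 ; 1215

  a_4 = 1·-1 + 1·-1 + 1·3 + 1·5 = 6
  a_5 = 1·6 + 1·-1 + 1·-1 + 1·3 = 7
  a_6 = 1·7 + 1·6 + 1·-1 + 1·-1 = 11
  a_7 = 1·11 + 1·7 + 1·6 + 1·-1 = 23
  a_8 = 1·23 + 1·11 + 1·7 + 1·6 = 47
  a_9 = 1·47 + 1·23 + 1·11 + 1·7 = 88
  a_10 = 1·88 + 1·47 + 1·23 + 1·11 = 169
  a_11 = 1·169 + 1·88 + 1·47 + 1·23 = 327
  a_12 = 1·327 + 1·169 + 1·88 + 1·47 = 631
  a_13 = 1·631 + 1·327 + 1·169 + 1·88 = 1215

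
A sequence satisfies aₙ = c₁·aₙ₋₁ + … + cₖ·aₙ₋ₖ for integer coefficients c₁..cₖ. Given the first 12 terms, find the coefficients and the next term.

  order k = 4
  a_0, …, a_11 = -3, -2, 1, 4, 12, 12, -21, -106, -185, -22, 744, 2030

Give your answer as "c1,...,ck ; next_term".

  a_4 = 2·4 + -3·1 + -2·-2 + -1·-3 = 12
  a_5 = 2·12 + -3·4 + -2·1 + -1·-2 = 12
  a_6 = 2·12 + -3·12 + -2·4 + -1·1 = -21
  a_7 = 2·-21 + -3·12 + -2·12 + -1·4 = -106
  a_8 = 2·-106 + -3·-21 + -2·12 + -1·12 = -185
  a_9 = 2·-185 + -3·-106 + -2·-21 + -1·12 = -22
  a_10 = 2·-22 + -3·-185 + -2·-106 + -1·-21 = 744
  a_11 = 2·744 + -3·-22 + -2·-185 + -1·-106 = 2030
  a_12 = 2·2030 + -3·744 + -2·-22 + -1·-185 = 2057

2,-3,-2,-1 ; 2057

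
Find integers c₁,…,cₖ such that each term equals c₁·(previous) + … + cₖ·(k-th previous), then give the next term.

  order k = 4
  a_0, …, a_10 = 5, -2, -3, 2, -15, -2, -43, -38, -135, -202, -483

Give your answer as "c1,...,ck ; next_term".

1,3,-1,-2 ; -878

  a_4 = 1·2 + 3·-3 + -1·-2 + -2·5 = -15
  a_5 = 1·-15 + 3·2 + -1·-3 + -2·-2 = -2
  a_6 = 1·-2 + 3·-15 + -1·2 + -2·-3 = -43
  a_7 = 1·-43 + 3·-2 + -1·-15 + -2·2 = -38
  a_8 = 1·-38 + 3·-43 + -1·-2 + -2·-15 = -135
  a_9 = 1·-135 + 3·-38 + -1·-43 + -2·-2 = -202
  a_10 = 1·-202 + 3·-135 + -1·-38 + -2·-43 = -483
  a_11 = 1·-483 + 3·-202 + -1·-135 + -2·-38 = -878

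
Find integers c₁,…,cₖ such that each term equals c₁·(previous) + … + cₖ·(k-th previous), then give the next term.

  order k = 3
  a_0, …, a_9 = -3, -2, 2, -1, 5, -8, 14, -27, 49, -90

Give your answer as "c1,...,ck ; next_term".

  a_3 = -1·2 + 1·-2 + -1·-3 = -1
  a_4 = -1·-1 + 1·2 + -1·-2 = 5
  a_5 = -1·5 + 1·-1 + -1·2 = -8
  a_6 = -1·-8 + 1·5 + -1·-1 = 14
  a_7 = -1·14 + 1·-8 + -1·5 = -27
  a_8 = -1·-27 + 1·14 + -1·-8 = 49
  a_9 = -1·49 + 1·-27 + -1·14 = -90
  a_10 = -1·-90 + 1·49 + -1·-27 = 166

-1,1,-1 ; 166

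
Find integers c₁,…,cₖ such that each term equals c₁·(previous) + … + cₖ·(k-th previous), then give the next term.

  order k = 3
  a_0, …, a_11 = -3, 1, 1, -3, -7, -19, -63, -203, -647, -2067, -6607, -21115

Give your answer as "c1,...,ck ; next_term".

3,0,2 ; -67479

  a_3 = 3·1 + 0·1 + 2·-3 = -3
  a_4 = 3·-3 + 0·1 + 2·1 = -7
  a_5 = 3·-7 + 0·-3 + 2·1 = -19
  a_6 = 3·-19 + 0·-7 + 2·-3 = -63
  a_7 = 3·-63 + 0·-19 + 2·-7 = -203
  a_8 = 3·-203 + 0·-63 + 2·-19 = -647
  a_9 = 3·-647 + 0·-203 + 2·-63 = -2067
  a_10 = 3·-2067 + 0·-647 + 2·-203 = -6607
  a_11 = 3·-6607 + 0·-2067 + 2·-647 = -21115
  a_12 = 3·-21115 + 0·-6607 + 2·-2067 = -67479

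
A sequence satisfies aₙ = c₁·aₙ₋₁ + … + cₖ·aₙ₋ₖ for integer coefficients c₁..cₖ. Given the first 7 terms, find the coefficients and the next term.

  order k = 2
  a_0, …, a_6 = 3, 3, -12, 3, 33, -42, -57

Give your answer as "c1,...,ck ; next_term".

-1,-3 ; 183

  a_2 = -1·3 + -3·3 = -12
  a_3 = -1·-12 + -3·3 = 3
  a_4 = -1·3 + -3·-12 = 33
  a_5 = -1·33 + -3·3 = -42
  a_6 = -1·-42 + -3·33 = -57
  a_7 = -1·-57 + -3·-42 = 183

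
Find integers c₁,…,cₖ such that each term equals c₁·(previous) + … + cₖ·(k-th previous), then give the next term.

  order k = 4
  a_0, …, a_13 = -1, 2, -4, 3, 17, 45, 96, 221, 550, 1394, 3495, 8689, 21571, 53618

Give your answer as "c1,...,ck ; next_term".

  a_4 = 3·3 + -2·-4 + 1·2 + 2·-1 = 17
  a_5 = 3·17 + -2·3 + 1·-4 + 2·2 = 45
  a_6 = 3·45 + -2·17 + 1·3 + 2·-4 = 96
  a_7 = 3·96 + -2·45 + 1·17 + 2·3 = 221
  a_8 = 3·221 + -2·96 + 1·45 + 2·17 = 550
  a_9 = 3·550 + -2·221 + 1·96 + 2·45 = 1394
  a_10 = 3·1394 + -2·550 + 1·221 + 2·96 = 3495
  a_11 = 3·3495 + -2·1394 + 1·550 + 2·221 = 8689
  a_12 = 3·8689 + -2·3495 + 1·1394 + 2·550 = 21571
  a_13 = 3·21571 + -2·8689 + 1·3495 + 2·1394 = 53618
  a_14 = 3·53618 + -2·21571 + 1·8689 + 2·3495 = 133391

3,-2,1,2 ; 133391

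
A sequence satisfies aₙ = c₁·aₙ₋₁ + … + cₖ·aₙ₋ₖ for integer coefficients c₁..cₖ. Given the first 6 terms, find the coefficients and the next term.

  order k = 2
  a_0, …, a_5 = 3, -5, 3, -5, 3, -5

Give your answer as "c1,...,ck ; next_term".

0,1 ; 3

  a_2 = 0·-5 + 1·3 = 3
  a_3 = 0·3 + 1·-5 = -5
  a_4 = 0·-5 + 1·3 = 3
  a_5 = 0·3 + 1·-5 = -5
  a_6 = 0·-5 + 1·3 = 3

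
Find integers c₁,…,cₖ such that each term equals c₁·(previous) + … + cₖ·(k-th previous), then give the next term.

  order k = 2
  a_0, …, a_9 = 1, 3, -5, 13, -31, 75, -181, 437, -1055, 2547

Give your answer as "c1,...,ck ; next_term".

  a_2 = -2·3 + 1·1 = -5
  a_3 = -2·-5 + 1·3 = 13
  a_4 = -2·13 + 1·-5 = -31
  a_5 = -2·-31 + 1·13 = 75
  a_6 = -2·75 + 1·-31 = -181
  a_7 = -2·-181 + 1·75 = 437
  a_8 = -2·437 + 1·-181 = -1055
  a_9 = -2·-1055 + 1·437 = 2547
  a_10 = -2·2547 + 1·-1055 = -6149

-2,1 ; -6149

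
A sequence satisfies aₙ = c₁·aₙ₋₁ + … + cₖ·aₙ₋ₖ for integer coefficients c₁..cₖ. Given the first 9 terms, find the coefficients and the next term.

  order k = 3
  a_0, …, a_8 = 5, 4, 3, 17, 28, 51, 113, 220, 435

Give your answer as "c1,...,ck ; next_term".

1,1,2 ; 881

  a_3 = 1·3 + 1·4 + 2·5 = 17
  a_4 = 1·17 + 1·3 + 2·4 = 28
  a_5 = 1·28 + 1·17 + 2·3 = 51
  a_6 = 1·51 + 1·28 + 2·17 = 113
  a_7 = 1·113 + 1·51 + 2·28 = 220
  a_8 = 1·220 + 1·113 + 2·51 = 435
  a_9 = 1·435 + 1·220 + 2·113 = 881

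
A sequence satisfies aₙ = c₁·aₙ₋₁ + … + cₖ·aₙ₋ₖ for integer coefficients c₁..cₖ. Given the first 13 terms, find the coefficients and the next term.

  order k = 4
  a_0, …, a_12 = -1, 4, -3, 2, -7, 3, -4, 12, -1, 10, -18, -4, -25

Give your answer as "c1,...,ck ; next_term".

1,0,-2,1 ; 21

  a_4 = 1·2 + 0·-3 + -2·4 + 1·-1 = -7
  a_5 = 1·-7 + 0·2 + -2·-3 + 1·4 = 3
  a_6 = 1·3 + 0·-7 + -2·2 + 1·-3 = -4
  a_7 = 1·-4 + 0·3 + -2·-7 + 1·2 = 12
  a_8 = 1·12 + 0·-4 + -2·3 + 1·-7 = -1
  a_9 = 1·-1 + 0·12 + -2·-4 + 1·3 = 10
  a_10 = 1·10 + 0·-1 + -2·12 + 1·-4 = -18
  a_11 = 1·-18 + 0·10 + -2·-1 + 1·12 = -4
  a_12 = 1·-4 + 0·-18 + -2·10 + 1·-1 = -25
  a_13 = 1·-25 + 0·-4 + -2·-18 + 1·10 = 21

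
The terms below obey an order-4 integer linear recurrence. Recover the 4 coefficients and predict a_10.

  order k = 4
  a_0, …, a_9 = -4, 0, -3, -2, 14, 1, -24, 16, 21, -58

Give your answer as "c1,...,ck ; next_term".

  a_4 = 0·-2 + -2·-3 + 1·0 + -2·-4 = 14
  a_5 = 0·14 + -2·-2 + 1·-3 + -2·0 = 1
  a_6 = 0·1 + -2·14 + 1·-2 + -2·-3 = -24
  a_7 = 0·-24 + -2·1 + 1·14 + -2·-2 = 16
  a_8 = 0·16 + -2·-24 + 1·1 + -2·14 = 21
  a_9 = 0·21 + -2·16 + 1·-24 + -2·1 = -58
  a_10 = 0·-58 + -2·21 + 1·16 + -2·-24 = 22

0,-2,1,-2 ; 22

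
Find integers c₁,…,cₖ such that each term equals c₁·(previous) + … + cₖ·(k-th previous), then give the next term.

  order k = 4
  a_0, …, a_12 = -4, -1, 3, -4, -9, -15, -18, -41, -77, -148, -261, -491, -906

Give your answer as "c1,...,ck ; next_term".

  a_4 = 1·-4 + 1·3 + 0·-1 + 2·-4 = -9
  a_5 = 1·-9 + 1·-4 + 0·3 + 2·-1 = -15
  a_6 = 1·-15 + 1·-9 + 0·-4 + 2·3 = -18
  a_7 = 1·-18 + 1·-15 + 0·-9 + 2·-4 = -41
  a_8 = 1·-41 + 1·-18 + 0·-15 + 2·-9 = -77
  a_9 = 1·-77 + 1·-41 + 0·-18 + 2·-15 = -148
  a_10 = 1·-148 + 1·-77 + 0·-41 + 2·-18 = -261
  a_11 = 1·-261 + 1·-148 + 0·-77 + 2·-41 = -491
  a_12 = 1·-491 + 1·-261 + 0·-148 + 2·-77 = -906
  a_13 = 1·-906 + 1·-491 + 0·-261 + 2·-148 = -1693

1,1,0,2 ; -1693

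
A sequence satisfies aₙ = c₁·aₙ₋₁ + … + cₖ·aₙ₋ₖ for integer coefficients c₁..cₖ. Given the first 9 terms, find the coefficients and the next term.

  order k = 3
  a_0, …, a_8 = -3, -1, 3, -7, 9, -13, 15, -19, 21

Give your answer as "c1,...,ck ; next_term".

  a_3 = -1·3 + 1·-1 + 1·-3 = -7
  a_4 = -1·-7 + 1·3 + 1·-1 = 9
  a_5 = -1·9 + 1·-7 + 1·3 = -13
  a_6 = -1·-13 + 1·9 + 1·-7 = 15
  a_7 = -1·15 + 1·-13 + 1·9 = -19
  a_8 = -1·-19 + 1·15 + 1·-13 = 21
  a_9 = -1·21 + 1·-19 + 1·15 = -25

-1,1,1 ; -25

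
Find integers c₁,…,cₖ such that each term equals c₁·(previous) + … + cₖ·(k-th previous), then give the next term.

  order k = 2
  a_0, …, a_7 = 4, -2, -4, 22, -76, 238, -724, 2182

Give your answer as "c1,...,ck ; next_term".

-4,-3 ; -6556

  a_2 = -4·-2 + -3·4 = -4
  a_3 = -4·-4 + -3·-2 = 22
  a_4 = -4·22 + -3·-4 = -76
  a_5 = -4·-76 + -3·22 = 238
  a_6 = -4·238 + -3·-76 = -724
  a_7 = -4·-724 + -3·238 = 2182
  a_8 = -4·2182 + -3·-724 = -6556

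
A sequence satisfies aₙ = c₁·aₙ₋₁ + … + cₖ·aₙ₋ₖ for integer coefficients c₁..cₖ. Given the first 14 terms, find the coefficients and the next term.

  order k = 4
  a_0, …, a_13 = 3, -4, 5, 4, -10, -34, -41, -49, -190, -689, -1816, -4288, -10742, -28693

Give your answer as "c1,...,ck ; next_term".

3,-3,4,3 ; -76453

  a_4 = 3·4 + -3·5 + 4·-4 + 3·3 = -10
  a_5 = 3·-10 + -3·4 + 4·5 + 3·-4 = -34
  a_6 = 3·-34 + -3·-10 + 4·4 + 3·5 = -41
  a_7 = 3·-41 + -3·-34 + 4·-10 + 3·4 = -49
  a_8 = 3·-49 + -3·-41 + 4·-34 + 3·-10 = -190
  a_9 = 3·-190 + -3·-49 + 4·-41 + 3·-34 = -689
  a_10 = 3·-689 + -3·-190 + 4·-49 + 3·-41 = -1816
  a_11 = 3·-1816 + -3·-689 + 4·-190 + 3·-49 = -4288
  a_12 = 3·-4288 + -3·-1816 + 4·-689 + 3·-190 = -10742
  a_13 = 3·-10742 + -3·-4288 + 4·-1816 + 3·-689 = -28693
  a_14 = 3·-28693 + -3·-10742 + 4·-4288 + 3·-1816 = -76453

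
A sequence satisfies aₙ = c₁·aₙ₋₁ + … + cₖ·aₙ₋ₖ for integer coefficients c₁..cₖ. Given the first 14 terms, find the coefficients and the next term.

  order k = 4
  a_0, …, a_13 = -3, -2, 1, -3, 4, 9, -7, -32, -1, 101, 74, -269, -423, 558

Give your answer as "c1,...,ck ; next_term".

0,-3,-2,-1 ; 1733

  a_4 = 0·-3 + -3·1 + -2·-2 + -1·-3 = 4
  a_5 = 0·4 + -3·-3 + -2·1 + -1·-2 = 9
  a_6 = 0·9 + -3·4 + -2·-3 + -1·1 = -7
  a_7 = 0·-7 + -3·9 + -2·4 + -1·-3 = -32
  a_8 = 0·-32 + -3·-7 + -2·9 + -1·4 = -1
  a_9 = 0·-1 + -3·-32 + -2·-7 + -1·9 = 101
  a_10 = 0·101 + -3·-1 + -2·-32 + -1·-7 = 74
  a_11 = 0·74 + -3·101 + -2·-1 + -1·-32 = -269
  a_12 = 0·-269 + -3·74 + -2·101 + -1·-1 = -423
  a_13 = 0·-423 + -3·-269 + -2·74 + -1·101 = 558
  a_14 = 0·558 + -3·-423 + -2·-269 + -1·74 = 1733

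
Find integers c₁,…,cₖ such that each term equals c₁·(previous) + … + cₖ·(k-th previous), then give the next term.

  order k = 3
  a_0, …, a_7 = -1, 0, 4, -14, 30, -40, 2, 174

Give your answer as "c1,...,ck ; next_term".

-3,-3,2 ; -608

  a_3 = -3·4 + -3·0 + 2·-1 = -14
  a_4 = -3·-14 + -3·4 + 2·0 = 30
  a_5 = -3·30 + -3·-14 + 2·4 = -40
  a_6 = -3·-40 + -3·30 + 2·-14 = 2
  a_7 = -3·2 + -3·-40 + 2·30 = 174
  a_8 = -3·174 + -3·2 + 2·-40 = -608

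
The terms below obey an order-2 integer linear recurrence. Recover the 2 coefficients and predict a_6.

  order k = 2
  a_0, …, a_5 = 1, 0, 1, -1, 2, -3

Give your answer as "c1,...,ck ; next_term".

  a_2 = -1·0 + 1·1 = 1
  a_3 = -1·1 + 1·0 = -1
  a_4 = -1·-1 + 1·1 = 2
  a_5 = -1·2 + 1·-1 = -3
  a_6 = -1·-3 + 1·2 = 5

-1,1 ; 5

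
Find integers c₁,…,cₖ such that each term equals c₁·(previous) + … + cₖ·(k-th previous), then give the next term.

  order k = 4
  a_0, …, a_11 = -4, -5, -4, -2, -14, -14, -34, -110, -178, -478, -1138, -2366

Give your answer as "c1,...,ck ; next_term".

1,2,4,-4 ; -5842

  a_4 = 1·-2 + 2·-4 + 4·-5 + -4·-4 = -14
  a_5 = 1·-14 + 2·-2 + 4·-4 + -4·-5 = -14
  a_6 = 1·-14 + 2·-14 + 4·-2 + -4·-4 = -34
  a_7 = 1·-34 + 2·-14 + 4·-14 + -4·-2 = -110
  a_8 = 1·-110 + 2·-34 + 4·-14 + -4·-14 = -178
  a_9 = 1·-178 + 2·-110 + 4·-34 + -4·-14 = -478
  a_10 = 1·-478 + 2·-178 + 4·-110 + -4·-34 = -1138
  a_11 = 1·-1138 + 2·-478 + 4·-178 + -4·-110 = -2366
  a_12 = 1·-2366 + 2·-1138 + 4·-478 + -4·-178 = -5842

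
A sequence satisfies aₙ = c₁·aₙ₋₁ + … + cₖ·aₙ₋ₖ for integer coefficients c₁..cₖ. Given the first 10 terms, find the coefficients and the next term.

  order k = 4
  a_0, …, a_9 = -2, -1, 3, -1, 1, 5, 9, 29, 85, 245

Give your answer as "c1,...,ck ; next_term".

  a_4 = 3·-1 + 0·3 + 0·-1 + -2·-2 = 1
  a_5 = 3·1 + 0·-1 + 0·3 + -2·-1 = 5
  a_6 = 3·5 + 0·1 + 0·-1 + -2·3 = 9
  a_7 = 3·9 + 0·5 + 0·1 + -2·-1 = 29
  a_8 = 3·29 + 0·9 + 0·5 + -2·1 = 85
  a_9 = 3·85 + 0·29 + 0·9 + -2·5 = 245
  a_10 = 3·245 + 0·85 + 0·29 + -2·9 = 717

3,0,0,-2 ; 717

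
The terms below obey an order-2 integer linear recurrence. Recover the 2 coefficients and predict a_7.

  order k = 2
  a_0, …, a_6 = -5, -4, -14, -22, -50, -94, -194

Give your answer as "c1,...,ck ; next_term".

1,2 ; -382

  a_2 = 1·-4 + 2·-5 = -14
  a_3 = 1·-14 + 2·-4 = -22
  a_4 = 1·-22 + 2·-14 = -50
  a_5 = 1·-50 + 2·-22 = -94
  a_6 = 1·-94 + 2·-50 = -194
  a_7 = 1·-194 + 2·-94 = -382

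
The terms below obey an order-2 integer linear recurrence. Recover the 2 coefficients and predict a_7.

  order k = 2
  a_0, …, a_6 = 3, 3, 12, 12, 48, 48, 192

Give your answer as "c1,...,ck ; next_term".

0,4 ; 192

  a_2 = 0·3 + 4·3 = 12
  a_3 = 0·12 + 4·3 = 12
  a_4 = 0·12 + 4·12 = 48
  a_5 = 0·48 + 4·12 = 48
  a_6 = 0·48 + 4·48 = 192
  a_7 = 0·192 + 4·48 = 192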